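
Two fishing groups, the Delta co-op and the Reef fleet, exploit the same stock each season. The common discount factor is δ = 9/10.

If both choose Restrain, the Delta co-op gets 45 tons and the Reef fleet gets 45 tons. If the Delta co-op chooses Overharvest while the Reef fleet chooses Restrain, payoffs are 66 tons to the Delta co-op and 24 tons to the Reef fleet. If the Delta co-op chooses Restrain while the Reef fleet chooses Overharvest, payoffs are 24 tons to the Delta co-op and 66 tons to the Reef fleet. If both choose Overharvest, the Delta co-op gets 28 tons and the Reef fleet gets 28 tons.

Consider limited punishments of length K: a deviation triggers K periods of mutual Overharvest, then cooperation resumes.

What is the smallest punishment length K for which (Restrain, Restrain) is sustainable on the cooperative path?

2

Need Σ_{k=1}^{K} δ^k ≥ (66−45)/(45−28) = 1.2353 at δ = 9/10.
At K = 1 the sum is 0.9000 < 1.2353; at K = 2 it is 1.7100 ≥ 1.2353.
So the minimum punishment length is K = 2.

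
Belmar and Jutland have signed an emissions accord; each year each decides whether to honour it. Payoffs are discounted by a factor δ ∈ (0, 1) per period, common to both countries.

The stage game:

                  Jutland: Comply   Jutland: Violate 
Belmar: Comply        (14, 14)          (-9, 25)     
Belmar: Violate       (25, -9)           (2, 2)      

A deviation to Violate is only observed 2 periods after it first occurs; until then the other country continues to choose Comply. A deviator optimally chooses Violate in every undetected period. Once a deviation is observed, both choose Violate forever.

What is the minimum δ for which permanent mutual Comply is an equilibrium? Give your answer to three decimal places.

Deviating for the 2 undetected periods gains 25−14 = 11 per period over cooperation, then loses 14−2 = 12 per period forever once punishment starts.
Gain: 11(1 + δ + … + δ^1); loss: 12·δ^2/(1−δ).
No profitable deviation ⇔ 11(1−δ^2) ≤ 12·δ^2, i.e. δ^2 ≥ 11/(11+12) = 11/23.
Hence δ ≥ (11/23)^(1/2) ≈ 0.692.

0.692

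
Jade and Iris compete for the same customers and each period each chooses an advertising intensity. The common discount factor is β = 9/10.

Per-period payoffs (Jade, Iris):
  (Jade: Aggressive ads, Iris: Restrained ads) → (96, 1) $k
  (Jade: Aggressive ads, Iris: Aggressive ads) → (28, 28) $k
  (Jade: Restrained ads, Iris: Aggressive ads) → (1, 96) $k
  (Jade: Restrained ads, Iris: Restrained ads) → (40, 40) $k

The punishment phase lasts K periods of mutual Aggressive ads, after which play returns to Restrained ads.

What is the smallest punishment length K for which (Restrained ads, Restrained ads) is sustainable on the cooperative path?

No profitable deviation requires (40−28)(β+…+β^K) ≥ 96−40, i.e. β+…+β^K ≥ 14/3 ≈ 4.6667.
With β = 9/10, the partial sums are K=1: 0.9000, K=2: 1.7100, …, K=5: 3.6856, K=6: 4.2170, K=7: 4.6953.
K = 7 is the first length at which the sum reaches 4.6667.

7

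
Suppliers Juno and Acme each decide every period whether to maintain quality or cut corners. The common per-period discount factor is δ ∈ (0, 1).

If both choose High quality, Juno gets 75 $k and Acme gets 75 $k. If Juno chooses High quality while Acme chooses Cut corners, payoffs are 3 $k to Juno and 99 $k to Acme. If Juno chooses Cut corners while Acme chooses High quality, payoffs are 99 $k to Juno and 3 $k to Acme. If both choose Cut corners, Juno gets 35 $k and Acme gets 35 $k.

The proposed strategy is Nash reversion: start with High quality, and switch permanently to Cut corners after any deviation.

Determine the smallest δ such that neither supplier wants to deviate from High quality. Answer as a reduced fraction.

Cooperation forever yields 75 each period: 75/(1−δ).
Deviating yields 99 once, then 35 forever: 99 + 35δ/(1−δ).
No profitable deviation requires 75/(1−δ) ≥ 99 + 35δ/(1−δ).
Multiplying by (1−δ): 75 ≥ 99(1−δ) + 35δ = 99 − 64δ.
So 64δ ≥ 24, i.e. δ ≥ 24/64 = 3/8.

3/8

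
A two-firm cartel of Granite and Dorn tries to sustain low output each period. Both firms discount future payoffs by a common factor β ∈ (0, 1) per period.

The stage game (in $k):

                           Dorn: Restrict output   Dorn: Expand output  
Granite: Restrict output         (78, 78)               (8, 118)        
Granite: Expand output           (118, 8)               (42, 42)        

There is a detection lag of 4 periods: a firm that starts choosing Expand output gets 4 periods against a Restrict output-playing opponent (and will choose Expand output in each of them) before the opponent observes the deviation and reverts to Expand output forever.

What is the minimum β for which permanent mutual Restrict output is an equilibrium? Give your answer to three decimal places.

0.852

Deviating for the 4 undetected periods gains 118−78 = 40 per period over cooperation, then loses 78−42 = 36 per period forever once punishment starts.
Gain: 40(1 + β + … + β^3); loss: 36·β^4/(1−β).
No profitable deviation ⇔ 40(1−β^4) ≤ 36·β^4, i.e. β^4 ≥ 40/(40+36) = 10/19.
Hence β ≥ (10/19)^(1/4) ≈ 0.852.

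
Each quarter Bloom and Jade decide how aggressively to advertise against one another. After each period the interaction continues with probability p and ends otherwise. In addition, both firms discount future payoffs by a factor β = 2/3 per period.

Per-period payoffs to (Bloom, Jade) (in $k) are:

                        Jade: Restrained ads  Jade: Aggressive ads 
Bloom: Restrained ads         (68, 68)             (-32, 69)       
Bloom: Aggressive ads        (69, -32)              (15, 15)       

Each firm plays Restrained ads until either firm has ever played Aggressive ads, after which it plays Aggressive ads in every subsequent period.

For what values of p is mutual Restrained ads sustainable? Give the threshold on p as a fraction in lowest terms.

1/36

With continuation probability p and discount β, the effective per-period discount factor is βp.
Grim-trigger IC: βp ≥ (69−68)/(69−15) = 1/54.
So p ≥ (1/54)/(2/3) = 1/36.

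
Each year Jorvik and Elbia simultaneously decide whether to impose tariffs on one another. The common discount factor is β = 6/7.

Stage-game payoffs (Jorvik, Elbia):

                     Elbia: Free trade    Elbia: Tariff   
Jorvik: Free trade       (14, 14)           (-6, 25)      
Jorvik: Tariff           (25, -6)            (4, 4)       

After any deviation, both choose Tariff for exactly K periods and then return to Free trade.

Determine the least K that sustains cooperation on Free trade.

2

IC: β(1−β^K)/(1−β) ≥ (25−14)/(14−4) = 11/10.
With β = 6/7: need 1 − β^K ≥ 11/10·(1−6/7)/(6/7), i.e. β^K ≤ 0.8167.
Since (6/7)^1 = 0.8571 and (6/7)^2 = 0.7347, the smallest such K is 2.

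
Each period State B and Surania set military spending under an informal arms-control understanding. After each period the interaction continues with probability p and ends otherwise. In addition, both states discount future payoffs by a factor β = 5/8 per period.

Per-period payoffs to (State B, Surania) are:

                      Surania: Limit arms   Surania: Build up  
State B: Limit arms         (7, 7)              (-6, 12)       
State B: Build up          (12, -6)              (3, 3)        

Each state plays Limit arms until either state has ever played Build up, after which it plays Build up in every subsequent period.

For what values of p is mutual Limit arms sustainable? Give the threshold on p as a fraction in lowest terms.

With continuation probability p and discount β, the effective per-period discount factor is βp.
Grim-trigger IC: βp ≥ (12−7)/(12−3) = 5/9.
So p ≥ (5/9)/(5/8) = 8/9.

8/9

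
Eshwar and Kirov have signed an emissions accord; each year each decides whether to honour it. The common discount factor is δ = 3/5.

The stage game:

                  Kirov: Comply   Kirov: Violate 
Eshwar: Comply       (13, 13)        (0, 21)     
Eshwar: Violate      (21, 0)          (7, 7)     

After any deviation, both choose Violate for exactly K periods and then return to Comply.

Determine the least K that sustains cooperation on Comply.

5

IC: δ(1−δ^K)/(1−δ) ≥ (21−13)/(13−7) = 4/3.
With δ = 3/5: need 1 − δ^K ≥ 4/3·(1−3/5)/(3/5), i.e. δ^K ≤ 0.1111.
Since (3/5)^4 = 0.1296 and (3/5)^5 = 0.0778, the smallest such K is 5.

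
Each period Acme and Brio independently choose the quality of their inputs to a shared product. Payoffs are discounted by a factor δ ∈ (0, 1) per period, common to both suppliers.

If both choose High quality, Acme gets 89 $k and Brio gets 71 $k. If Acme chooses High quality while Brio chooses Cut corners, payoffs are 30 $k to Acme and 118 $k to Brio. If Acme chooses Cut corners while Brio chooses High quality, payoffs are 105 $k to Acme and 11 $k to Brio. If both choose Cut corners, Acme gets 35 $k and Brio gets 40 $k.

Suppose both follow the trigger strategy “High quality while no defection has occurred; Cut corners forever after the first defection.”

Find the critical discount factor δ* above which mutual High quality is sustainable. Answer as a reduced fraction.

47/78

For Acme: deviation gain 105−89 = 16, per-period punishment loss 89−35 = 54. IC gives δ ≥ 16/70 = 8/35.
For Brio: gain 47, loss 31 per period, so δ ≥ 47/78.
The tighter constraint is Brio's, so cooperation needs δ ≥ 47/78.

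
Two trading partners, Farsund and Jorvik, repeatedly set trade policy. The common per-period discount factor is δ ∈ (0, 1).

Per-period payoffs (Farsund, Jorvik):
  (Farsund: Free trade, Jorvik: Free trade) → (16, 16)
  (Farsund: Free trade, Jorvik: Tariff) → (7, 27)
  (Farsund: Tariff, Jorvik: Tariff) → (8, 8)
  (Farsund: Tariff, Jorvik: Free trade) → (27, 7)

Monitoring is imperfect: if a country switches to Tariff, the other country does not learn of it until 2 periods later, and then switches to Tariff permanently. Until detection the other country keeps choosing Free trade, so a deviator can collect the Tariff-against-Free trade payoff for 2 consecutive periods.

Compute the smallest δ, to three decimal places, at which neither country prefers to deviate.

The best deviation is to choose Tariff for all 2 undetected periods, earning 27 each, then 8 forever once detected.
Deviation value: 27(1−δ^2)/(1−δ) + 8δ^2/(1−δ); cooperation value: 16/(1−δ).
IC: 16 ≥ 27(1−δ^2) + 8δ^2 = 27 − 19δ^2.
So δ^2 ≥ 11/19, giving δ ≥ (11/19)^(1/2) ≈ 0.761.

0.761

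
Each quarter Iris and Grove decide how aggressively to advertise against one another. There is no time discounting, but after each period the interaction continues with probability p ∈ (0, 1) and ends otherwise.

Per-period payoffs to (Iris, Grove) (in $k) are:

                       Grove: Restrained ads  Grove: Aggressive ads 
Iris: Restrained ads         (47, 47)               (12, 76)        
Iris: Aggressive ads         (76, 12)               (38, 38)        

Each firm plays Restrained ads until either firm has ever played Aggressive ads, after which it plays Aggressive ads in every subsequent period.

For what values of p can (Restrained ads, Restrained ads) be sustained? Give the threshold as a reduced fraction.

Expected cooperation value is 47 + p·47 + p²·47 + … = 47/(1−p); deviation gives 76 + p·38/(1−p).
47 ≥ 76(1−p) + 38p ⇒ 38p ≥ 29 ⇒ p ≥ 29/38.

29/38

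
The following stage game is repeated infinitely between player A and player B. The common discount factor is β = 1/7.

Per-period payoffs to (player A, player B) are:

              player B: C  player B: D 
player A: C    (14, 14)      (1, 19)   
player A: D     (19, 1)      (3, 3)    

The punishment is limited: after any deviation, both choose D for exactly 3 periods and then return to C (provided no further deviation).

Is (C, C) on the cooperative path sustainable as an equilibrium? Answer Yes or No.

No

Comparing payoff streams over the 4 periods until play realigns: cooperate → 14(1+β+…+β^3); deviate → 19 + 3(β+…+β^3).
Cooperation is sustained iff (14−3)(β+…+β^3) ≥ 19−14.
β+…+β^3 = 1/7·(1−(1/7)^3)/(1−1/7) = 0.1662, and (19−14)/(14−3) = 0.4545.
0.1662 < 0.4545, so cooperation is not sustainable.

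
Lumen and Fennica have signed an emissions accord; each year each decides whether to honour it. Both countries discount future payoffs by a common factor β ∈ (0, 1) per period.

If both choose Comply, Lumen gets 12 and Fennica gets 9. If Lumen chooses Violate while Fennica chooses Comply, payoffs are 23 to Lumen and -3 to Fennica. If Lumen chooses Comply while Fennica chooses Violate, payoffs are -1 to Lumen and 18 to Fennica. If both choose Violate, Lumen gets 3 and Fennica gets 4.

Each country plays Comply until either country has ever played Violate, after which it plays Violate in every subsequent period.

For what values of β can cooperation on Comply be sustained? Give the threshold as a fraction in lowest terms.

For Lumen: deviation gain 23−12 = 11, per-period punishment loss 12−3 = 9. IC gives β ≥ 11/20.
For Fennica: gain 9, loss 5 per period, so β ≥ 9/14.
The tighter constraint is Fennica's, so cooperation needs β ≥ 9/14.

9/14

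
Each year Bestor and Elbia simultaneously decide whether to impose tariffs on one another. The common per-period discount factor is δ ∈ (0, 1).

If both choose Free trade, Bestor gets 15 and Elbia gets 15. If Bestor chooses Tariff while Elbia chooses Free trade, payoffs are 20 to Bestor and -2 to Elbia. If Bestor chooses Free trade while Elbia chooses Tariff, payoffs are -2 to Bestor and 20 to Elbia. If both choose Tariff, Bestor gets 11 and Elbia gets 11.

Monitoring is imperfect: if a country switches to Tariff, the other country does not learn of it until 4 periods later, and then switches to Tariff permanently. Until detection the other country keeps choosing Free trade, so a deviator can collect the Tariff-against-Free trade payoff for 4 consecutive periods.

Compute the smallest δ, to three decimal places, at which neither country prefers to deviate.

0.863

A deviator earns 20 for 4 periods, then 11 forever; cooperating earns 15 forever. Multiplying the IC by (1−δ):
15 ≥ 20(1−δ^4) + 11δ^4, so 9·δ^4 ≥ 5 and δ^4 ≥ 5/9.
δ ≥ (5/9)^(1/4) ≈ 0.863.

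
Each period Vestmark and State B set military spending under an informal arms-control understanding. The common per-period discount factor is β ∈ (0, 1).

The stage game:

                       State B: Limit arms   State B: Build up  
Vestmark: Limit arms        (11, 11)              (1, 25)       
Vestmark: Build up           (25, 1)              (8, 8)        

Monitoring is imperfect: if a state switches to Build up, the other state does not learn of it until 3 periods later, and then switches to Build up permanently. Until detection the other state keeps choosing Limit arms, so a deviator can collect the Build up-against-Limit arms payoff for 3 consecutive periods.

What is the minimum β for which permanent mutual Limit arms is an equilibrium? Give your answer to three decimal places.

0.937

The best deviation is to choose Build up for all 3 undetected periods, earning 25 each, then 8 forever once detected.
Deviation value: 25(1−β^3)/(1−β) + 8β^3/(1−β); cooperation value: 11/(1−β).
IC: 11 ≥ 25(1−β^3) + 8β^3 = 25 − 17β^3.
So β^3 ≥ 14/17, giving β ≥ (14/17)^(1/3) ≈ 0.937.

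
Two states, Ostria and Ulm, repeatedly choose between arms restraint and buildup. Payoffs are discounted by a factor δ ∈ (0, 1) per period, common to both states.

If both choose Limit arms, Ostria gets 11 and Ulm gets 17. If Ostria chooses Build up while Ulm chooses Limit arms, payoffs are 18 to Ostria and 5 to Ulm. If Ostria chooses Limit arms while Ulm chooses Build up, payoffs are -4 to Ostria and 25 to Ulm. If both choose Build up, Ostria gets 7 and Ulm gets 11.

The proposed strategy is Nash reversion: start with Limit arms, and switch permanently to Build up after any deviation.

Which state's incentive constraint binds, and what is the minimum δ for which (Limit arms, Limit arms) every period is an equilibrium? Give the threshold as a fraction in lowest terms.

For Ostria: deviation gain 18−11 = 7, per-period punishment loss 11−7 = 4. IC gives δ ≥ 7/11.
For Ulm: gain 8, loss 6 per period, so δ ≥ 8/14 = 4/7.
The tighter constraint is Ostria's, so cooperation needs δ ≥ 7/11.

Ostria; δ ≥ 7/11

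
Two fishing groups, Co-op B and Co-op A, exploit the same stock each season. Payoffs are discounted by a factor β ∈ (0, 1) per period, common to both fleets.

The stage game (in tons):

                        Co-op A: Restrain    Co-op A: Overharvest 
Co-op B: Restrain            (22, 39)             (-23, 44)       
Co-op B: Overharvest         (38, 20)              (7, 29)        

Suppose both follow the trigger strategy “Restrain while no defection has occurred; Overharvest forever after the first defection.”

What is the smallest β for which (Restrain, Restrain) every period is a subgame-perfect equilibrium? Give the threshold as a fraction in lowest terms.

Co-op B's threshold: (38−22)/(38−7) = 16/31.
Co-op A's threshold: (44−39)/(44−29) = 1/3.
16/31 > 1/3, so Co-op B binds and β* = 16/31.

16/31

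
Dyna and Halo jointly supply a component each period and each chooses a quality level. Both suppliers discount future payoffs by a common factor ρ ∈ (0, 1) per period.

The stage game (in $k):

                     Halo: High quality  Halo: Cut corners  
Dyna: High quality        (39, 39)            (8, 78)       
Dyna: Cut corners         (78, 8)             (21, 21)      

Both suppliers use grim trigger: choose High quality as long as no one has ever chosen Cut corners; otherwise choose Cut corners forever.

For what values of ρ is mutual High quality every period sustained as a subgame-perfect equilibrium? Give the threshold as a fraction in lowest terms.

13/19

Cooperation forever yields 39 each period: 39/(1−ρ).
Deviating yields 78 once, then 21 forever: 78 + 21ρ/(1−ρ).
No profitable deviation requires 39/(1−ρ) ≥ 78 + 21ρ/(1−ρ).
Multiplying by (1−ρ): 39 ≥ 78(1−ρ) + 21ρ = 78 − 57ρ.
So 57ρ ≥ 39, i.e. ρ ≥ 39/57 = 13/19.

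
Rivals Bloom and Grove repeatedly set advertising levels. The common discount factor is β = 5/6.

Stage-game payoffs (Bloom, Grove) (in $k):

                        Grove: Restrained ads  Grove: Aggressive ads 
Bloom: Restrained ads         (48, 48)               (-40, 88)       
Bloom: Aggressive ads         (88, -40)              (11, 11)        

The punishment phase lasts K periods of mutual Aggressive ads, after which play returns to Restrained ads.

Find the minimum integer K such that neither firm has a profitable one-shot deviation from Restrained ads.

2

No profitable deviation requires (48−11)(β+…+β^K) ≥ 88−48, i.e. β+…+β^K ≥ 40/37 ≈ 1.0811.
With β = 5/6, the partial sums are K=1: 0.8333, K=2: 1.5278.
K = 2 is the first length at which the sum reaches 1.0811.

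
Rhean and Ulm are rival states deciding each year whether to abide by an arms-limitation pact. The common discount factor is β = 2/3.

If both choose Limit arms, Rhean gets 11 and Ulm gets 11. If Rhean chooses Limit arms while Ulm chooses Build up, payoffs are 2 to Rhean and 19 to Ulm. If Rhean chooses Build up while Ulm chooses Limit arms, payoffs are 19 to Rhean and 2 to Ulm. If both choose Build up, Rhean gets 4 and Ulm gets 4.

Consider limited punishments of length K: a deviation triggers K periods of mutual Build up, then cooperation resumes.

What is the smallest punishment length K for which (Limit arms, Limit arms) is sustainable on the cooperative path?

IC: β(1−β^K)/(1−β) ≥ (19−11)/(11−4) = 8/7.
With β = 2/3: need 1 − β^K ≥ 8/7·(1−2/3)/(2/3), i.e. β^K ≤ 0.4286.
Since (2/3)^2 = 0.4444 and (2/3)^3 = 0.2963, the smallest such K is 3.

3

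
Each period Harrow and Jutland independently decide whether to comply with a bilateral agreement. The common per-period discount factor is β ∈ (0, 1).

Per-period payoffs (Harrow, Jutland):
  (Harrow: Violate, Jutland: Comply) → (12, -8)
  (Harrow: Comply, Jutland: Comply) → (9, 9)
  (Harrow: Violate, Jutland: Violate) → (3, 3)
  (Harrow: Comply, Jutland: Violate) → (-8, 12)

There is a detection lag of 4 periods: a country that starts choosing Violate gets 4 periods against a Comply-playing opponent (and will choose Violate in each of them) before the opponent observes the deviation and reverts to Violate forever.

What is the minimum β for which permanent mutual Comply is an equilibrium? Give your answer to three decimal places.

A deviator earns 12 for 4 periods, then 3 forever; cooperating earns 9 forever. Multiplying the IC by (1−β):
9 ≥ 12(1−β^4) + 3β^4, so 9·β^4 ≥ 3 and β^4 ≥ 1/3.
β ≥ (1/3)^(1/4) ≈ 0.760.

0.760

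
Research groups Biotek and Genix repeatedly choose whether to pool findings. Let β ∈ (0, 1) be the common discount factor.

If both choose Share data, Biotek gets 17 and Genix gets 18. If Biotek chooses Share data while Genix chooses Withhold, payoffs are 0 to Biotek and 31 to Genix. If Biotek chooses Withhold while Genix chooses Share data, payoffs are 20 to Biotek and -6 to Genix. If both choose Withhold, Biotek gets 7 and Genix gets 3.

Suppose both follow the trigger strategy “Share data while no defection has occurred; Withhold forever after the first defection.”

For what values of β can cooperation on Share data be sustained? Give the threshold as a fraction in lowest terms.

Biotek: cooperation gives 17 each period; deviation gives 20 once then 7 forever.
  17/(1−β) ≥ 20 + 7β/(1−β) ⇒ β ≥ 3/13.
Genix: cooperation gives 18 each period; deviation gives 31 once then 3 forever.
  β ≥ 13/28.
Both must hold, so the binding constraint is Genix's: β ≥ 13/28.

13/28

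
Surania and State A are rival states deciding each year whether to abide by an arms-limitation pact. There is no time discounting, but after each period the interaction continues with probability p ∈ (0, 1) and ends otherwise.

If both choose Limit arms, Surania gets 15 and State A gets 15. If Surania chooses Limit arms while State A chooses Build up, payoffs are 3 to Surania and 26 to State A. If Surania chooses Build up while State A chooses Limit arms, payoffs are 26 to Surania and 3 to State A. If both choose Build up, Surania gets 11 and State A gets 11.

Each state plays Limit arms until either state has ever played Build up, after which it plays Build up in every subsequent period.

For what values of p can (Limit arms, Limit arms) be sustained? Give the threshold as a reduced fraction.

11/15

With no time discounting, the continuation probability p plays the role of the discount factor.
Grim-trigger IC: 15/(1−p) ≥ 26 + 11p/(1−p) ⇒ p ≥ (26−15)/(26−11) = 11/15.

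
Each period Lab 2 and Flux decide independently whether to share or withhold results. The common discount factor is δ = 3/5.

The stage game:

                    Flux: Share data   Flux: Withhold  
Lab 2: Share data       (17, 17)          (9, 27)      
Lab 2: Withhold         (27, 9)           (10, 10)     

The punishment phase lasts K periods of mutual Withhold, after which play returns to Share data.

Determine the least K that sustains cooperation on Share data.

IC: δ(1−δ^K)/(1−δ) ≥ (27−17)/(17−10) = 10/7.
With δ = 3/5: need 1 − δ^K ≥ 10/7·(1−3/5)/(3/5), i.e. δ^K ≤ 0.0476.
Since (3/5)^5 = 0.0778 and (3/5)^6 = 0.0467, the smallest such K is 6.

6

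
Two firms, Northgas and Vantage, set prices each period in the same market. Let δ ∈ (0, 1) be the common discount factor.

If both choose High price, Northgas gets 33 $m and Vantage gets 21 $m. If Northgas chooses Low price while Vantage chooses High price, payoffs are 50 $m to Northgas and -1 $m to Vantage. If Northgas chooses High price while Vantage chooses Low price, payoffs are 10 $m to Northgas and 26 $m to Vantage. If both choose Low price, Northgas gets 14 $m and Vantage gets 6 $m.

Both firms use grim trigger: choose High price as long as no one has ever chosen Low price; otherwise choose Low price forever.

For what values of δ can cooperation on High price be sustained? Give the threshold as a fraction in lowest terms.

17/36

Northgas's threshold: (50−33)/(50−14) = 17/36.
Vantage's threshold: (26−21)/(26−6) = 1/4.
17/36 > 1/4, so Northgas binds and δ* = 17/36.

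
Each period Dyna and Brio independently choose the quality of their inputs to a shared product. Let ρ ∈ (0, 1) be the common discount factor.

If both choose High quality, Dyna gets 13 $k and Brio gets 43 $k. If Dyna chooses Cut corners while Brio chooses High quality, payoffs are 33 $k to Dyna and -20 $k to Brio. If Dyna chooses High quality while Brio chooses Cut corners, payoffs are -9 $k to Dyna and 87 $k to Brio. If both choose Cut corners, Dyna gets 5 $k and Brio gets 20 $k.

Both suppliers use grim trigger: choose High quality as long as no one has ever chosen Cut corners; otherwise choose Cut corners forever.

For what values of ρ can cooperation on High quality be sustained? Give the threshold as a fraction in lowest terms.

For Dyna: deviation gain 33−13 = 20, per-period punishment loss 13−5 = 8. IC gives ρ ≥ 20/28 = 5/7.
For Brio: gain 44, loss 23 per period, so ρ ≥ 44/67.
The tighter constraint is Dyna's, so cooperation needs ρ ≥ 5/7.

5/7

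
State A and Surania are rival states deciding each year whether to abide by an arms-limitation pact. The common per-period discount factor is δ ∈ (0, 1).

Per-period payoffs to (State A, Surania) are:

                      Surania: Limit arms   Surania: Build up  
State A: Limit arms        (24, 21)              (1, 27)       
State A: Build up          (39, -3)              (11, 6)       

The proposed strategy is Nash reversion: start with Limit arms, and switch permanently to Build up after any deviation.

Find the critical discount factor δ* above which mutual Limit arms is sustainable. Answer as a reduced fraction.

For State A: deviation gain 39−24 = 15, per-period punishment loss 24−11 = 13. IC gives δ ≥ 15/28.
For Surania: gain 6, loss 15 per period, so δ ≥ 6/21 = 2/7.
The tighter constraint is State A's, so cooperation needs δ ≥ 15/28.

15/28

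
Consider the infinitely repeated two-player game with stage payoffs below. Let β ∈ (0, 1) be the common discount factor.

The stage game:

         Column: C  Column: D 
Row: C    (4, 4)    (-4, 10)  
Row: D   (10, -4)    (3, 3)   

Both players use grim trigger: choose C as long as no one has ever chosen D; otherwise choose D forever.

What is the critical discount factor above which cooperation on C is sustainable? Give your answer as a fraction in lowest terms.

4/(1−β) ≥ 10 + 3β/(1−β)
4 ≥ 10 − 7β
β ≥ 6/7.

6/7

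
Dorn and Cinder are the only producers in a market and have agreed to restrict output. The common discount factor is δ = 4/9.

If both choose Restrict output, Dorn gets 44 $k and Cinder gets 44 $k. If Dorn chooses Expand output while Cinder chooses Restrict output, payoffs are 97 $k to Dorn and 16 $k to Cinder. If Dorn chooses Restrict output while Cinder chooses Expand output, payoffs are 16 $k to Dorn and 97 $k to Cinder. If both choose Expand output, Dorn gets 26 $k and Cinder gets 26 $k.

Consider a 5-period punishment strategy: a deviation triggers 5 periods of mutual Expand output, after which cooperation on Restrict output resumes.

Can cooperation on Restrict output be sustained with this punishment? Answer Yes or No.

A one-shot deviation gives 97 now, then 26 for 5 periods, then back to 44.
Gain from deviating: (97−44) today; loss: (44−26) in each of the next 5 periods.
No-deviation condition: (44−26)(δ+…+δ^5) ≥ 97−44, i.e. δ+…+δ^5 ≥ 53/18.
At δ = 4/9: δ+…+δ^5 = 0.7861 < 2.9444.
So cooperation is not sustainable.

No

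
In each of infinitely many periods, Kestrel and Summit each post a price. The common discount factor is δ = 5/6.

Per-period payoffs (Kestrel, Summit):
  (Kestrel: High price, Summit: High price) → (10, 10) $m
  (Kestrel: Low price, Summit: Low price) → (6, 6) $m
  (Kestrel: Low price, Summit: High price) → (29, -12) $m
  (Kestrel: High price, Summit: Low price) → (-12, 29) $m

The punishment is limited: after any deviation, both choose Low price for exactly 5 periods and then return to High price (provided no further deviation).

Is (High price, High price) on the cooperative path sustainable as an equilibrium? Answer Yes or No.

No

A one-shot deviation gives 29 now, then 6 for 5 periods, then back to 10.
Gain from deviating: (29−10) today; loss: (10−6) in each of the next 5 periods.
No-deviation condition: (10−6)(δ+…+δ^5) ≥ 29−10, i.e. δ+…+δ^5 ≥ 19/4.
At δ = 5/6: δ+…+δ^5 = 2.9906 < 4.7500.
So cooperation is not sustainable.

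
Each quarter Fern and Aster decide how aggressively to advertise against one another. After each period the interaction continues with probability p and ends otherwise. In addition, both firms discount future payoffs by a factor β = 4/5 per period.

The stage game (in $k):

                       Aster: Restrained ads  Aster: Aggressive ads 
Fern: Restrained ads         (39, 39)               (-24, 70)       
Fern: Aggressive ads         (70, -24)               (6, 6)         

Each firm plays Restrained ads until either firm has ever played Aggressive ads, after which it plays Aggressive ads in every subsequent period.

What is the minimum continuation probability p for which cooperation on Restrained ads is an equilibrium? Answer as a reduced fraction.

With continuation probability p and discount β, the effective per-period discount factor is βp.
Grim-trigger IC: βp ≥ (70−39)/(70−6) = 31/64.
So p ≥ (31/64)/(4/5) = 155/256.

155/256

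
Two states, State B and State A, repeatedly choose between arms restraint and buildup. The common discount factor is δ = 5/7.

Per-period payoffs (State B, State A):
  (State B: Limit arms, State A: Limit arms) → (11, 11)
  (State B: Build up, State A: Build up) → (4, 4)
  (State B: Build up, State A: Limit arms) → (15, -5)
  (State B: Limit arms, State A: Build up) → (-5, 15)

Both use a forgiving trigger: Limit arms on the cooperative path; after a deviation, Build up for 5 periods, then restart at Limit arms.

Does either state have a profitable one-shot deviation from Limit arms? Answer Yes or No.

Comparing payoff streams over the 6 periods until play realigns: cooperate → 11(1+δ+…+δ^5); deviate → 15 + 4(δ+…+δ^5).
Cooperation is sustained iff (11−4)(δ+…+δ^5) ≥ 15−11.
δ+…+δ^5 = 5/7·(1−(5/7)^5)/(1−5/7) = 2.0352, and (15−11)/(11−4) = 0.5714.
2.0352 ≥ 0.5714, so cooperation is sustainable.

No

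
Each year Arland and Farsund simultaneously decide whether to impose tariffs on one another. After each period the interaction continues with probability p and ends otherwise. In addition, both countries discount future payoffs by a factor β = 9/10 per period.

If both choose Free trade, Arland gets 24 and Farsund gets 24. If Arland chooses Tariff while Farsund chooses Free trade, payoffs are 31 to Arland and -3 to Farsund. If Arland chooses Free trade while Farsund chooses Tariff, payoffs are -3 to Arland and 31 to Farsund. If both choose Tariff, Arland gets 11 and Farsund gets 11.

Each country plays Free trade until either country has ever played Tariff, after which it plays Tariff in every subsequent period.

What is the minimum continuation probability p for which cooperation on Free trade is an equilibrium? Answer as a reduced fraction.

Expected continuation weight on next period's payoff is β·p = 9/10·p, which plays the role of the discount factor.
Cooperation requires 9/10·p ≥ (31−24)/(31−11) = 7/20, hence p ≥ 7/18.

7/18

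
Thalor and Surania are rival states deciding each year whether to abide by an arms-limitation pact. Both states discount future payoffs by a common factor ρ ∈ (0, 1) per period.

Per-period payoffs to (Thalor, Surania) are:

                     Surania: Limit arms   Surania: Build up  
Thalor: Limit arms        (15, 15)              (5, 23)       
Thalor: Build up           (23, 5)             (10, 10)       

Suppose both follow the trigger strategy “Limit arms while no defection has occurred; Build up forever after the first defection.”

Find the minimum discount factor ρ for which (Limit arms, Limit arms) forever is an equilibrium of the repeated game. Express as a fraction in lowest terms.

15/(1−ρ) ≥ 23 + 10ρ/(1−ρ)
15 ≥ 23 − 13ρ
ρ ≥ 8/13.

8/13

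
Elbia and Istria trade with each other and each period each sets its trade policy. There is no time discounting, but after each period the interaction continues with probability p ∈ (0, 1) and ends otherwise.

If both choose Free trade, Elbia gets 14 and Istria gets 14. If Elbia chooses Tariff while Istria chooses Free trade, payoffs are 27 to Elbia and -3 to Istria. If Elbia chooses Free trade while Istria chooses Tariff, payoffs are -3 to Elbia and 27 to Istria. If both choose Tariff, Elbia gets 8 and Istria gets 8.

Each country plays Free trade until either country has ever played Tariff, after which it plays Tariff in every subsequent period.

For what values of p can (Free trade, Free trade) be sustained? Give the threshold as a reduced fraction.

With no time discounting, the continuation probability p plays the role of the discount factor.
Grim-trigger IC: 14/(1−p) ≥ 27 + 8p/(1−p) ⇒ p ≥ (27−14)/(27−8) = 13/19.

13/19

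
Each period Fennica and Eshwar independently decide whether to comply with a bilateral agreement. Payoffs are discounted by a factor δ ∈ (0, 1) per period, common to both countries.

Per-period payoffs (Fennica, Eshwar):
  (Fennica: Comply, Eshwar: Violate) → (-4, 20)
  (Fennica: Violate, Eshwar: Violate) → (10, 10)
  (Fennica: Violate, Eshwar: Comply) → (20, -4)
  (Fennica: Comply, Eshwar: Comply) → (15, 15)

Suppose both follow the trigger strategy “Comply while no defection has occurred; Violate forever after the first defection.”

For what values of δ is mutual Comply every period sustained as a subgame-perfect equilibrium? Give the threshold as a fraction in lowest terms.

1/2

Cooperation forever yields 15 each period: 15/(1−δ).
Deviating yields 20 once, then 10 forever: 20 + 10δ/(1−δ).
No profitable deviation requires 15/(1−δ) ≥ 20 + 10δ/(1−δ).
Multiplying by (1−δ): 15 ≥ 20(1−δ) + 10δ = 20 − 10δ.
So 10δ ≥ 5, i.e. δ ≥ 5/10 = 1/2.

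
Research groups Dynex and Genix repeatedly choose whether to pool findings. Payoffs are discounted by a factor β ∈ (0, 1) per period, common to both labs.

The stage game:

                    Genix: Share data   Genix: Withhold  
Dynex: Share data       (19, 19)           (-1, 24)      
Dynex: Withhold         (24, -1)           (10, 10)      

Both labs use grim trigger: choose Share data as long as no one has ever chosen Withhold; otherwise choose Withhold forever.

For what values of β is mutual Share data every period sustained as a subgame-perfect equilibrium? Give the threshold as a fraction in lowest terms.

Cooperation forever yields 19 each period: 19/(1−β).
Deviating yields 24 once, then 10 forever: 24 + 10β/(1−β).
No profitable deviation requires 19/(1−β) ≥ 24 + 10β/(1−β).
Multiplying by (1−β): 19 ≥ 24(1−β) + 10β = 24 − 14β.
So 14β ≥ 5, i.e. β ≥ 5/14.

5/14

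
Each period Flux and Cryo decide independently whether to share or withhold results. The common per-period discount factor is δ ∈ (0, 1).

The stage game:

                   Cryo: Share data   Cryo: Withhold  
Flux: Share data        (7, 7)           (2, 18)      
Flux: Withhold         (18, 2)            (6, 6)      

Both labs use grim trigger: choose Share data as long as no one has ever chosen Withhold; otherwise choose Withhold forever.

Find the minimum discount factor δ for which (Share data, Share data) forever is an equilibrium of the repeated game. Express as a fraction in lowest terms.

11/12

Cooperation forever yields 7 each period: 7/(1−δ).
Deviating yields 18 once, then 6 forever: 18 + 6δ/(1−δ).
No profitable deviation requires 7/(1−δ) ≥ 18 + 6δ/(1−δ).
Multiplying by (1−δ): 7 ≥ 18(1−δ) + 6δ = 18 − 12δ.
So 12δ ≥ 11, i.e. δ ≥ 11/12.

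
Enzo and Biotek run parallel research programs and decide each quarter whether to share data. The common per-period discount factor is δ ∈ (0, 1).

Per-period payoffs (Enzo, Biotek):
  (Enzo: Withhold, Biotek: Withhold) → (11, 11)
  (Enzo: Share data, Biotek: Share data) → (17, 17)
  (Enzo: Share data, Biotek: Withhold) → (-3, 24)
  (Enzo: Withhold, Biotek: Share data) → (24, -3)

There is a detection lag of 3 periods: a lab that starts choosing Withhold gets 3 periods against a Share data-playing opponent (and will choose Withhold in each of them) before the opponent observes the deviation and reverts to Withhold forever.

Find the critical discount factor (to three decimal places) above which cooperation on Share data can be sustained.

0.814

A deviator earns 24 for 3 periods, then 11 forever; cooperating earns 17 forever. Multiplying the IC by (1−δ):
17 ≥ 24(1−δ^3) + 11δ^3, so 13·δ^3 ≥ 7 and δ^3 ≥ 7/13.
δ ≥ (7/13)^(1/3) ≈ 0.814.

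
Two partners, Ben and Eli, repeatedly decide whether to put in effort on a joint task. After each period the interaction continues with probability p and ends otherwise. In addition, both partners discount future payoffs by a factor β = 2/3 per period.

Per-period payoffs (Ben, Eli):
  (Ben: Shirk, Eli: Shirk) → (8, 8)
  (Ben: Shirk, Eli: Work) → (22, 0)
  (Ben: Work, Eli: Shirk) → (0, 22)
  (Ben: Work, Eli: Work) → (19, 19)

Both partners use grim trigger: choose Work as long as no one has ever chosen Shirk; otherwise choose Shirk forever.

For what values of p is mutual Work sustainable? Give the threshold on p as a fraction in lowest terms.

9/28

With continuation probability p and discount β, the effective per-period discount factor is βp.
Grim-trigger IC: βp ≥ (22−19)/(22−8) = 3/14.
So p ≥ (3/14)/(2/3) = 9/28.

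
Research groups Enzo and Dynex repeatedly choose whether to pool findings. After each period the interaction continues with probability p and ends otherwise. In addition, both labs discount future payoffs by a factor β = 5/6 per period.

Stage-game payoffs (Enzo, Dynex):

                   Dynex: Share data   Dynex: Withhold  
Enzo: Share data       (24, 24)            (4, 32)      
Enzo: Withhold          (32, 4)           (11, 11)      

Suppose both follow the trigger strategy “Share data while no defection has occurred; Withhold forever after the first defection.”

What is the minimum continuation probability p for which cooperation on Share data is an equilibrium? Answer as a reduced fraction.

16/35

With continuation probability p and discount β, the effective per-period discount factor is βp.
Grim-trigger IC: βp ≥ (32−24)/(32−11) = 8/21.
So p ≥ (8/21)/(5/6) = 16/35.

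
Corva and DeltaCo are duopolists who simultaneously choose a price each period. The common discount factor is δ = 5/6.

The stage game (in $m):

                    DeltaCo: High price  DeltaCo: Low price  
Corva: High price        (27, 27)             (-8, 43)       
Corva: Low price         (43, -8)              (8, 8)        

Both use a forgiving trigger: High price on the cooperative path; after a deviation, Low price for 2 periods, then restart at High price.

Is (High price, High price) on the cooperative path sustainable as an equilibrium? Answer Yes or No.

IC: δ+…+δ^2 ≥ (43−27)/(27−8) = 16/19.
At δ = 5/6: partial sum = 1.5278 ≥ 0.8421. Cooperation sustainable.

Yes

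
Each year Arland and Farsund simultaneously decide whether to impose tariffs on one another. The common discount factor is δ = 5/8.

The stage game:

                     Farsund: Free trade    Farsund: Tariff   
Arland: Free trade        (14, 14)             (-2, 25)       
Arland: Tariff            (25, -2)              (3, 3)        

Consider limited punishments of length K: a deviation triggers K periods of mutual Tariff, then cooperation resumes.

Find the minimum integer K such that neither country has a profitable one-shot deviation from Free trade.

No profitable deviation requires (14−3)(δ+…+δ^K) ≥ 25−14, i.e. δ+…+δ^K ≥ 1 ≈ 1.0000.
With δ = 5/8, the partial sums are K=1: 0.6250, K=2: 1.0156.
K = 2 is the first length at which the sum reaches 1.0000.

2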